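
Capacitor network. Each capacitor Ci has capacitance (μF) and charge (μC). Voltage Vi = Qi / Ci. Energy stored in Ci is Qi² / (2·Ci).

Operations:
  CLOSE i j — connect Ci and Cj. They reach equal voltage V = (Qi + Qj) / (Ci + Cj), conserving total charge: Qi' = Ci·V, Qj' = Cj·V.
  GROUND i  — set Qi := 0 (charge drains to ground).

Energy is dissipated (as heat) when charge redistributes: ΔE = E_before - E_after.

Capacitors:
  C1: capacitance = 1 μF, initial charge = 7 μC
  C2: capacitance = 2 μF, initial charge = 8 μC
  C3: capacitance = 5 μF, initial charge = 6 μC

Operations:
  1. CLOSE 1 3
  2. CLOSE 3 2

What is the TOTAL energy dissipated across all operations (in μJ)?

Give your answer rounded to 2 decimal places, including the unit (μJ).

Answer: 16.42 μJ

Derivation:
Initial: C1(1μF, Q=7μC, V=7.00V), C2(2μF, Q=8μC, V=4.00V), C3(5μF, Q=6μC, V=1.20V)
Op 1: CLOSE 1-3: Q_total=13.00, C_total=6.00, V=2.17; Q1=2.17, Q3=10.83; dissipated=14.017
Op 2: CLOSE 3-2: Q_total=18.83, C_total=7.00, V=2.69; Q3=13.45, Q2=5.38; dissipated=2.401
Total dissipated: 16.417 μJ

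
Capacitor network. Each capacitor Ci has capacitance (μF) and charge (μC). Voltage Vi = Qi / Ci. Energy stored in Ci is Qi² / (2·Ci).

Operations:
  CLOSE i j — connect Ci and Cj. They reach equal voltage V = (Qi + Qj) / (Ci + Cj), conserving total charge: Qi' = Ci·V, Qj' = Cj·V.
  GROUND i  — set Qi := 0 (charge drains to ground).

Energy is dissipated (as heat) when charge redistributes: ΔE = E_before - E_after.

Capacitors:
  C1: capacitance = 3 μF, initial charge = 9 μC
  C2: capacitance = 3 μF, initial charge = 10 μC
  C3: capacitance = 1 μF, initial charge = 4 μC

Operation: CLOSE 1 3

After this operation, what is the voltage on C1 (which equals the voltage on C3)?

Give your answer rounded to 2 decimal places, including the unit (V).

Initial: C1(3μF, Q=9μC, V=3.00V), C2(3μF, Q=10μC, V=3.33V), C3(1μF, Q=4μC, V=4.00V)
Op 1: CLOSE 1-3: Q_total=13.00, C_total=4.00, V=3.25; Q1=9.75, Q3=3.25; dissipated=0.375

Answer: 3.25 V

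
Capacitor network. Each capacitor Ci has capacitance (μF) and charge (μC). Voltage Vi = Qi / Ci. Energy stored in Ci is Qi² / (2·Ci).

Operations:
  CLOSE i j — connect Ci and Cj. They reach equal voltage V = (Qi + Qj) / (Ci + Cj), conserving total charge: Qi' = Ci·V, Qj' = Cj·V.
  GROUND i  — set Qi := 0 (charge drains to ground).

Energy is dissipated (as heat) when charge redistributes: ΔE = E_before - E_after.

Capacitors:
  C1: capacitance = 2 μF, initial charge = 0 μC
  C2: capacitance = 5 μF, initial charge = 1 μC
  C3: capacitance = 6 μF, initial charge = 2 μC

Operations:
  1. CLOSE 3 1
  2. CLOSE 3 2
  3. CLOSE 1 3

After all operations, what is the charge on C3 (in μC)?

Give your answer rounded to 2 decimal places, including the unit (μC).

Answer: 1.40 μC

Derivation:
Initial: C1(2μF, Q=0μC, V=0.00V), C2(5μF, Q=1μC, V=0.20V), C3(6μF, Q=2μC, V=0.33V)
Op 1: CLOSE 3-1: Q_total=2.00, C_total=8.00, V=0.25; Q3=1.50, Q1=0.50; dissipated=0.083
Op 2: CLOSE 3-2: Q_total=2.50, C_total=11.00, V=0.23; Q3=1.36, Q2=1.14; dissipated=0.003
Op 3: CLOSE 1-3: Q_total=1.86, C_total=8.00, V=0.23; Q1=0.47, Q3=1.40; dissipated=0.000
Final charges: Q1=0.47, Q2=1.14, Q3=1.40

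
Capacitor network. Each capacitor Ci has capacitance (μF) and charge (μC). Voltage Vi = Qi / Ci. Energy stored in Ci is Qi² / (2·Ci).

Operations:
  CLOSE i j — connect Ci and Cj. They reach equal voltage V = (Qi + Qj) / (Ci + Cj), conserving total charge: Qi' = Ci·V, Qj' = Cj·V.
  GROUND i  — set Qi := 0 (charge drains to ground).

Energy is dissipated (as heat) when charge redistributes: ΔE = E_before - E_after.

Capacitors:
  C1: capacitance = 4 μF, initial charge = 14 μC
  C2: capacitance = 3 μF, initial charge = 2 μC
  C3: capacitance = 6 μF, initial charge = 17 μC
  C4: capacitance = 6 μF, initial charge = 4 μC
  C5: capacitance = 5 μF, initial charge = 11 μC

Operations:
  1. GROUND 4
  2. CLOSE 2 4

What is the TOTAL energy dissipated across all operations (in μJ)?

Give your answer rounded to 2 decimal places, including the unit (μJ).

Answer: 1.78 μJ

Derivation:
Initial: C1(4μF, Q=14μC, V=3.50V), C2(3μF, Q=2μC, V=0.67V), C3(6μF, Q=17μC, V=2.83V), C4(6μF, Q=4μC, V=0.67V), C5(5μF, Q=11μC, V=2.20V)
Op 1: GROUND 4: Q4=0; energy lost=1.333
Op 2: CLOSE 2-4: Q_total=2.00, C_total=9.00, V=0.22; Q2=0.67, Q4=1.33; dissipated=0.444
Total dissipated: 1.778 μJ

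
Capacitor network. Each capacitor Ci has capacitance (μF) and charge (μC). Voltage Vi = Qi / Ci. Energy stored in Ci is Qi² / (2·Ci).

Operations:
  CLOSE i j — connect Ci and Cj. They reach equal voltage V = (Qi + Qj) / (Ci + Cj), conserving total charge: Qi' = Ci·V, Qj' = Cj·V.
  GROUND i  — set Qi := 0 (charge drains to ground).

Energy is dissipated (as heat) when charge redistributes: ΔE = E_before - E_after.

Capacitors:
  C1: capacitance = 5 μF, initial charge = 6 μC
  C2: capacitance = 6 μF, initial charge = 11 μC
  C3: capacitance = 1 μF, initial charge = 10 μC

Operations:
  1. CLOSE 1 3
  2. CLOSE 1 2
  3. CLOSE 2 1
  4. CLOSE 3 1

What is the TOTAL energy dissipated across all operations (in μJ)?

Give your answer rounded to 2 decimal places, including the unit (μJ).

Initial: C1(5μF, Q=6μC, V=1.20V), C2(6μF, Q=11μC, V=1.83V), C3(1μF, Q=10μC, V=10.00V)
Op 1: CLOSE 1-3: Q_total=16.00, C_total=6.00, V=2.67; Q1=13.33, Q3=2.67; dissipated=32.267
Op 2: CLOSE 1-2: Q_total=24.33, C_total=11.00, V=2.21; Q1=11.06, Q2=13.27; dissipated=0.947
Op 3: CLOSE 2-1: Q_total=24.33, C_total=11.00, V=2.21; Q2=13.27, Q1=11.06; dissipated=0.000
Op 4: CLOSE 3-1: Q_total=13.73, C_total=6.00, V=2.29; Q3=2.29, Q1=11.44; dissipated=0.086
Total dissipated: 33.300 μJ

Answer: 33.30 μJ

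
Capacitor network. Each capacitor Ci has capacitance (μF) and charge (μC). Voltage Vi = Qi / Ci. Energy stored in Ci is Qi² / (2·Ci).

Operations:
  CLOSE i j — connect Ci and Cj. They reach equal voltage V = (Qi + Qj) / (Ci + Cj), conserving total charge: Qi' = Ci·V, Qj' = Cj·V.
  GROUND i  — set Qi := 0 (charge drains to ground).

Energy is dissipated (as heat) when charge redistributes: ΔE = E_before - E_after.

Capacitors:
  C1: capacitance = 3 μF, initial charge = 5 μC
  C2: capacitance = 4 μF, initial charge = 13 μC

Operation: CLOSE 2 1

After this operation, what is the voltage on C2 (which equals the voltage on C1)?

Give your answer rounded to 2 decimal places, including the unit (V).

Initial: C1(3μF, Q=5μC, V=1.67V), C2(4μF, Q=13μC, V=3.25V)
Op 1: CLOSE 2-1: Q_total=18.00, C_total=7.00, V=2.57; Q2=10.29, Q1=7.71; dissipated=2.149

Answer: 2.57 V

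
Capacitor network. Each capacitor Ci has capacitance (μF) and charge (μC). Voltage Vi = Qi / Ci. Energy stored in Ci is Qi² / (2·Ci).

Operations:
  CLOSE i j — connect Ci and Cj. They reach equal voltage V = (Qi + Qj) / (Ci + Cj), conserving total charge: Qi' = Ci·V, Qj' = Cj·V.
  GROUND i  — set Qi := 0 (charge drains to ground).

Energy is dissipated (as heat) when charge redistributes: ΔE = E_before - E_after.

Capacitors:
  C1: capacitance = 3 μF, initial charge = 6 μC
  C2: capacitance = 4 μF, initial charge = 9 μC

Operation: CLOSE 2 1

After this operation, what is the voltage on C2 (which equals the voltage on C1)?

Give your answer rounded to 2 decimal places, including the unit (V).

Initial: C1(3μF, Q=6μC, V=2.00V), C2(4μF, Q=9μC, V=2.25V)
Op 1: CLOSE 2-1: Q_total=15.00, C_total=7.00, V=2.14; Q2=8.57, Q1=6.43; dissipated=0.054

Answer: 2.14 V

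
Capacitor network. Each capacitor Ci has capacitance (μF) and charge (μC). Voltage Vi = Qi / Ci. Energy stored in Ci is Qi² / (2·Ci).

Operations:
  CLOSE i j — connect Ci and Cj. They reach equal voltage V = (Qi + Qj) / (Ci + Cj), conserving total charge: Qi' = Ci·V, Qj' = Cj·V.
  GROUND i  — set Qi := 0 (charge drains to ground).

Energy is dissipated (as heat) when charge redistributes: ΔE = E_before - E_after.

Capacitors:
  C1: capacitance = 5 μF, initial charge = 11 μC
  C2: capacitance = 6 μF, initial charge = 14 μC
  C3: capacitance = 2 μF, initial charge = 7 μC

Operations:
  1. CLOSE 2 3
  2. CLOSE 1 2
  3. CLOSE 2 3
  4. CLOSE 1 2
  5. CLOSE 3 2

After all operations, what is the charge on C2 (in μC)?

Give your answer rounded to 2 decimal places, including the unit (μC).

Answer: 14.78 μC

Derivation:
Initial: C1(5μF, Q=11μC, V=2.20V), C2(6μF, Q=14μC, V=2.33V), C3(2μF, Q=7μC, V=3.50V)
Op 1: CLOSE 2-3: Q_total=21.00, C_total=8.00, V=2.62; Q2=15.75, Q3=5.25; dissipated=1.021
Op 2: CLOSE 1-2: Q_total=26.75, C_total=11.00, V=2.43; Q1=12.16, Q2=14.59; dissipated=0.246
Op 3: CLOSE 2-3: Q_total=19.84, C_total=8.00, V=2.48; Q2=14.88, Q3=4.96; dissipated=0.028
Op 4: CLOSE 1-2: Q_total=27.04, C_total=11.00, V=2.46; Q1=12.29, Q2=14.75; dissipated=0.003
Op 5: CLOSE 3-2: Q_total=19.71, C_total=8.00, V=2.46; Q3=4.93, Q2=14.78; dissipated=0.000
Final charges: Q1=12.29, Q2=14.78, Q3=4.93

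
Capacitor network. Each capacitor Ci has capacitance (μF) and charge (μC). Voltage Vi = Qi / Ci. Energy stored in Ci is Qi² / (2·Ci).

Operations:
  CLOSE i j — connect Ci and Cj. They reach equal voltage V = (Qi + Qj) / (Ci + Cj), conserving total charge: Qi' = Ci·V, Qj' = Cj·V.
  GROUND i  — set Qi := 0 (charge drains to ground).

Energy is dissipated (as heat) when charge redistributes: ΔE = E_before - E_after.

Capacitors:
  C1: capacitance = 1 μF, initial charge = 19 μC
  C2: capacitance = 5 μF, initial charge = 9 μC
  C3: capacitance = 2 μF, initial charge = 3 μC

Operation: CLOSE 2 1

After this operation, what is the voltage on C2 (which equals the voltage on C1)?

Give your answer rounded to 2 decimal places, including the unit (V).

Answer: 4.67 V

Derivation:
Initial: C1(1μF, Q=19μC, V=19.00V), C2(5μF, Q=9μC, V=1.80V), C3(2μF, Q=3μC, V=1.50V)
Op 1: CLOSE 2-1: Q_total=28.00, C_total=6.00, V=4.67; Q2=23.33, Q1=4.67; dissipated=123.267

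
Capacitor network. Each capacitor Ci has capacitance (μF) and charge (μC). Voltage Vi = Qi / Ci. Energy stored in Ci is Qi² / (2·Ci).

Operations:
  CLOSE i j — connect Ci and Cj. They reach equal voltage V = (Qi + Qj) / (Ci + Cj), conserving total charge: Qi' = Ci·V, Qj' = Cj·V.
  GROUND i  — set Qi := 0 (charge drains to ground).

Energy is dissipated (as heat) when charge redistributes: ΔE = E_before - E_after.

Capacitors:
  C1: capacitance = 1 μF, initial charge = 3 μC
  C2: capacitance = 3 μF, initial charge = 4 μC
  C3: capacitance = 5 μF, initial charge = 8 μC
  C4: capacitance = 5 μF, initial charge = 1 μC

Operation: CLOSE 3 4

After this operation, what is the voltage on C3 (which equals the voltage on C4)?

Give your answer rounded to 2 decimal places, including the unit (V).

Answer: 0.90 V

Derivation:
Initial: C1(1μF, Q=3μC, V=3.00V), C2(3μF, Q=4μC, V=1.33V), C3(5μF, Q=8μC, V=1.60V), C4(5μF, Q=1μC, V=0.20V)
Op 1: CLOSE 3-4: Q_total=9.00, C_total=10.00, V=0.90; Q3=4.50, Q4=4.50; dissipated=2.450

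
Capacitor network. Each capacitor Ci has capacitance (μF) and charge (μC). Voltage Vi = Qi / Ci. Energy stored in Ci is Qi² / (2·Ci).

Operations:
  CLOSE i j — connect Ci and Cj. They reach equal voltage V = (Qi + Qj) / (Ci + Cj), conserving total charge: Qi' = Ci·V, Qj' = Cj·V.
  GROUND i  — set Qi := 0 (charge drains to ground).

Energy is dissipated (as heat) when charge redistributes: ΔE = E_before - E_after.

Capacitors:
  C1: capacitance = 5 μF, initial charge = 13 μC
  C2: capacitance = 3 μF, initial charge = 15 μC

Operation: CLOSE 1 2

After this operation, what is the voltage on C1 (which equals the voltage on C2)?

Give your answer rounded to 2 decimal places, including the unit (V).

Initial: C1(5μF, Q=13μC, V=2.60V), C2(3μF, Q=15μC, V=5.00V)
Op 1: CLOSE 1-2: Q_total=28.00, C_total=8.00, V=3.50; Q1=17.50, Q2=10.50; dissipated=5.400

Answer: 3.50 V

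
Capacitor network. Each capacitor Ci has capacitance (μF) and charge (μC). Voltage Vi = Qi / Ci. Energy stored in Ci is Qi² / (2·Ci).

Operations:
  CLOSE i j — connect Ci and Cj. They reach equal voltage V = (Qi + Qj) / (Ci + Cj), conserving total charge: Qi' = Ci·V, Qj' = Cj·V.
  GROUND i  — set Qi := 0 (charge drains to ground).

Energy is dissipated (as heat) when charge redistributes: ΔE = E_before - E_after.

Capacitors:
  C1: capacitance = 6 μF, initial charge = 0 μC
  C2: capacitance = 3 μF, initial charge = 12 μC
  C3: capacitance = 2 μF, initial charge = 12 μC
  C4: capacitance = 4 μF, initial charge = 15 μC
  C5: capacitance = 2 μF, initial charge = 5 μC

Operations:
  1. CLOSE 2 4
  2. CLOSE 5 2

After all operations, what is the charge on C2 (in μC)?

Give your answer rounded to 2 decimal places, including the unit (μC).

Answer: 9.94 μC

Derivation:
Initial: C1(6μF, Q=0μC, V=0.00V), C2(3μF, Q=12μC, V=4.00V), C3(2μF, Q=12μC, V=6.00V), C4(4μF, Q=15μC, V=3.75V), C5(2μF, Q=5μC, V=2.50V)
Op 1: CLOSE 2-4: Q_total=27.00, C_total=7.00, V=3.86; Q2=11.57, Q4=15.43; dissipated=0.054
Op 2: CLOSE 5-2: Q_total=16.57, C_total=5.00, V=3.31; Q5=6.63, Q2=9.94; dissipated=1.105
Final charges: Q1=0.00, Q2=9.94, Q3=12.00, Q4=15.43, Q5=6.63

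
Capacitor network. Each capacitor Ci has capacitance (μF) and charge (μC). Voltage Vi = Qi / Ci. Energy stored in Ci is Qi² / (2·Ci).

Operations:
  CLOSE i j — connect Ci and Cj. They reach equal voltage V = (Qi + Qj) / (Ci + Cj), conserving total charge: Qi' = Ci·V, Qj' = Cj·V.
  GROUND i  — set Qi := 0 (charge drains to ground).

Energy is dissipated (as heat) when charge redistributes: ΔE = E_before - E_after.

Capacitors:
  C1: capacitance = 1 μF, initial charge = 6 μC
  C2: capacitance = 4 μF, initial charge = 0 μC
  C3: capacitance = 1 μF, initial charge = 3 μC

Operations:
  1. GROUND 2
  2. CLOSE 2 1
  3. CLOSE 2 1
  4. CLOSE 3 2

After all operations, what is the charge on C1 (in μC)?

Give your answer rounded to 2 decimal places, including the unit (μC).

Answer: 1.20 μC

Derivation:
Initial: C1(1μF, Q=6μC, V=6.00V), C2(4μF, Q=0μC, V=0.00V), C3(1μF, Q=3μC, V=3.00V)
Op 1: GROUND 2: Q2=0; energy lost=0.000
Op 2: CLOSE 2-1: Q_total=6.00, C_total=5.00, V=1.20; Q2=4.80, Q1=1.20; dissipated=14.400
Op 3: CLOSE 2-1: Q_total=6.00, C_total=5.00, V=1.20; Q2=4.80, Q1=1.20; dissipated=0.000
Op 4: CLOSE 3-2: Q_total=7.80, C_total=5.00, V=1.56; Q3=1.56, Q2=6.24; dissipated=1.296
Final charges: Q1=1.20, Q2=6.24, Q3=1.56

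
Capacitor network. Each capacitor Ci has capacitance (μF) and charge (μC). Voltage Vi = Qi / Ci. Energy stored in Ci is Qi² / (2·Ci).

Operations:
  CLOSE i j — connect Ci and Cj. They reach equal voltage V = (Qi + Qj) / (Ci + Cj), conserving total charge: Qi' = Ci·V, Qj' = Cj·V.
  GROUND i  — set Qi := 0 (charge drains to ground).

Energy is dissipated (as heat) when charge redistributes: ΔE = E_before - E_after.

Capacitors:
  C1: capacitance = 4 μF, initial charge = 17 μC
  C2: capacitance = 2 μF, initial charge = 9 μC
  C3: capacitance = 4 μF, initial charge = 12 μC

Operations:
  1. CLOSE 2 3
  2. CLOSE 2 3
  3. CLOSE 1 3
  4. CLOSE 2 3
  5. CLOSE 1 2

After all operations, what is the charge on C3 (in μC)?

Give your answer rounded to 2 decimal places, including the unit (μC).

Answer: 15.00 μC

Derivation:
Initial: C1(4μF, Q=17μC, V=4.25V), C2(2μF, Q=9μC, V=4.50V), C3(4μF, Q=12μC, V=3.00V)
Op 1: CLOSE 2-3: Q_total=21.00, C_total=6.00, V=3.50; Q2=7.00, Q3=14.00; dissipated=1.500
Op 2: CLOSE 2-3: Q_total=21.00, C_total=6.00, V=3.50; Q2=7.00, Q3=14.00; dissipated=0.000
Op 3: CLOSE 1-3: Q_total=31.00, C_total=8.00, V=3.88; Q1=15.50, Q3=15.50; dissipated=0.562
Op 4: CLOSE 2-3: Q_total=22.50, C_total=6.00, V=3.75; Q2=7.50, Q3=15.00; dissipated=0.094
Op 5: CLOSE 1-2: Q_total=23.00, C_total=6.00, V=3.83; Q1=15.33, Q2=7.67; dissipated=0.010
Final charges: Q1=15.33, Q2=7.67, Q3=15.00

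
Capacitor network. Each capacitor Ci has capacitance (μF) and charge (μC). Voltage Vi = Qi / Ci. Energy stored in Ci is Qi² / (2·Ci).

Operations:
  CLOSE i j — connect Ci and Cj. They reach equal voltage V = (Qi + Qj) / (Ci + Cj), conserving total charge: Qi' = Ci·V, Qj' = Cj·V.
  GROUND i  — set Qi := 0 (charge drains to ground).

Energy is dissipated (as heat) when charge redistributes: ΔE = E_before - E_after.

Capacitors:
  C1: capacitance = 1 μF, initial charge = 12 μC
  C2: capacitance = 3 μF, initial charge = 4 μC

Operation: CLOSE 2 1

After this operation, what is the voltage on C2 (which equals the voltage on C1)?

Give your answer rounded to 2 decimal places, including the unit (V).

Initial: C1(1μF, Q=12μC, V=12.00V), C2(3μF, Q=4μC, V=1.33V)
Op 1: CLOSE 2-1: Q_total=16.00, C_total=4.00, V=4.00; Q2=12.00, Q1=4.00; dissipated=42.667

Answer: 4.00 V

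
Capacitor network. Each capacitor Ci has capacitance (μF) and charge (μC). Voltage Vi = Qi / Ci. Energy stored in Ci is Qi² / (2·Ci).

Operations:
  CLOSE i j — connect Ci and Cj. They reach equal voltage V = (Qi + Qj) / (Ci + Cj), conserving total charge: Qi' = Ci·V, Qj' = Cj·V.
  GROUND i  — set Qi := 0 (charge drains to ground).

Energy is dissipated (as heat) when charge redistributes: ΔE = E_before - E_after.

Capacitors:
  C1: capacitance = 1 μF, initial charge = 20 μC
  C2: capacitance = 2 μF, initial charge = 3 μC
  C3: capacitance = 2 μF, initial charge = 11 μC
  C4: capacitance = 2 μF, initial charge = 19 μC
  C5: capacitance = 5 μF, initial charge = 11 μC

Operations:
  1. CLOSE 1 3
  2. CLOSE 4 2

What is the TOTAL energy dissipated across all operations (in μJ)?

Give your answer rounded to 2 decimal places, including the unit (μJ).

Answer: 102.08 μJ

Derivation:
Initial: C1(1μF, Q=20μC, V=20.00V), C2(2μF, Q=3μC, V=1.50V), C3(2μF, Q=11μC, V=5.50V), C4(2μF, Q=19μC, V=9.50V), C5(5μF, Q=11μC, V=2.20V)
Op 1: CLOSE 1-3: Q_total=31.00, C_total=3.00, V=10.33; Q1=10.33, Q3=20.67; dissipated=70.083
Op 2: CLOSE 4-2: Q_total=22.00, C_total=4.00, V=5.50; Q4=11.00, Q2=11.00; dissipated=32.000
Total dissipated: 102.083 μJ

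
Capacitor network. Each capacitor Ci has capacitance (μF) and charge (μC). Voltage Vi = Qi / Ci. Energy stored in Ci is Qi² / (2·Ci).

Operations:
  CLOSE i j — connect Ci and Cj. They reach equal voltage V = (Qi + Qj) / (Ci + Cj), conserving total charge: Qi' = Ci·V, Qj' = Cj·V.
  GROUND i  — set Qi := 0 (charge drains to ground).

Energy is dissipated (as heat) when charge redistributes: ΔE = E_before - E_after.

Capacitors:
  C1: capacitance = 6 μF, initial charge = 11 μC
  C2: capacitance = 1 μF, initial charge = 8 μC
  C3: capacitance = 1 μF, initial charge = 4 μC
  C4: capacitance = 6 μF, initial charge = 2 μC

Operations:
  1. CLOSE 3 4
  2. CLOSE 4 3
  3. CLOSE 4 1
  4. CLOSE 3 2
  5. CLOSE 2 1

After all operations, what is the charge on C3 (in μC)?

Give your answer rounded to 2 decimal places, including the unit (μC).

Answer: 4.43 μC

Derivation:
Initial: C1(6μF, Q=11μC, V=1.83V), C2(1μF, Q=8μC, V=8.00V), C3(1μF, Q=4μC, V=4.00V), C4(6μF, Q=2μC, V=0.33V)
Op 1: CLOSE 3-4: Q_total=6.00, C_total=7.00, V=0.86; Q3=0.86, Q4=5.14; dissipated=5.762
Op 2: CLOSE 4-3: Q_total=6.00, C_total=7.00, V=0.86; Q4=5.14, Q3=0.86; dissipated=0.000
Op 3: CLOSE 4-1: Q_total=16.14, C_total=12.00, V=1.35; Q4=8.07, Q1=8.07; dissipated=1.429
Op 4: CLOSE 3-2: Q_total=8.86, C_total=2.00, V=4.43; Q3=4.43, Q2=4.43; dissipated=12.755
Op 5: CLOSE 2-1: Q_total=12.50, C_total=7.00, V=1.79; Q2=1.79, Q1=10.71; dissipated=4.074
Final charges: Q1=10.71, Q2=1.79, Q3=4.43, Q4=8.07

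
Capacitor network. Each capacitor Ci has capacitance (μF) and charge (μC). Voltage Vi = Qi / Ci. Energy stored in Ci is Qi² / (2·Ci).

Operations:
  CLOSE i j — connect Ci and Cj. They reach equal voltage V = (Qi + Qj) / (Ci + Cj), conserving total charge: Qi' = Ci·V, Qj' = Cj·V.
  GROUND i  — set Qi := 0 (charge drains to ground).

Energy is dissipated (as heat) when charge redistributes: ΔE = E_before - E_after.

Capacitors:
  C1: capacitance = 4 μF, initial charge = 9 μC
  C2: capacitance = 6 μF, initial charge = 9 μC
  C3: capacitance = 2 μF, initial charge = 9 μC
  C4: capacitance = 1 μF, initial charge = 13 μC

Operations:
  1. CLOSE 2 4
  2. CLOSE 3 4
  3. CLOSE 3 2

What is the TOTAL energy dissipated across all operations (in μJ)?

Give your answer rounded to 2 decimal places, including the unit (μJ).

Answer: 57.91 μJ

Derivation:
Initial: C1(4μF, Q=9μC, V=2.25V), C2(6μF, Q=9μC, V=1.50V), C3(2μF, Q=9μC, V=4.50V), C4(1μF, Q=13μC, V=13.00V)
Op 1: CLOSE 2-4: Q_total=22.00, C_total=7.00, V=3.14; Q2=18.86, Q4=3.14; dissipated=56.679
Op 2: CLOSE 3-4: Q_total=12.14, C_total=3.00, V=4.05; Q3=8.10, Q4=4.05; dissipated=0.614
Op 3: CLOSE 3-2: Q_total=26.95, C_total=8.00, V=3.37; Q3=6.74, Q2=20.21; dissipated=0.614
Total dissipated: 57.906 μJ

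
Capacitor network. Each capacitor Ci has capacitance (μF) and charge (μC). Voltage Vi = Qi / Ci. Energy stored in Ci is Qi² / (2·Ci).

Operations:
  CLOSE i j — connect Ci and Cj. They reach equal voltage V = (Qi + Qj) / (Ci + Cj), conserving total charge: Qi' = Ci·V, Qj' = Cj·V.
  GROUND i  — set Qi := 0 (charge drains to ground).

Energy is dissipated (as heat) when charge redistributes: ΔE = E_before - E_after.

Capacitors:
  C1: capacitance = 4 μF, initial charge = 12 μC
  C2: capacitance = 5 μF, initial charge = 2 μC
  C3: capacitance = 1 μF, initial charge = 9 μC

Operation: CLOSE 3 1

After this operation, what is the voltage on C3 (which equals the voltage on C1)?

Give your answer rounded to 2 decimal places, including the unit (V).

Answer: 4.20 V

Derivation:
Initial: C1(4μF, Q=12μC, V=3.00V), C2(5μF, Q=2μC, V=0.40V), C3(1μF, Q=9μC, V=9.00V)
Op 1: CLOSE 3-1: Q_total=21.00, C_total=5.00, V=4.20; Q3=4.20, Q1=16.80; dissipated=14.400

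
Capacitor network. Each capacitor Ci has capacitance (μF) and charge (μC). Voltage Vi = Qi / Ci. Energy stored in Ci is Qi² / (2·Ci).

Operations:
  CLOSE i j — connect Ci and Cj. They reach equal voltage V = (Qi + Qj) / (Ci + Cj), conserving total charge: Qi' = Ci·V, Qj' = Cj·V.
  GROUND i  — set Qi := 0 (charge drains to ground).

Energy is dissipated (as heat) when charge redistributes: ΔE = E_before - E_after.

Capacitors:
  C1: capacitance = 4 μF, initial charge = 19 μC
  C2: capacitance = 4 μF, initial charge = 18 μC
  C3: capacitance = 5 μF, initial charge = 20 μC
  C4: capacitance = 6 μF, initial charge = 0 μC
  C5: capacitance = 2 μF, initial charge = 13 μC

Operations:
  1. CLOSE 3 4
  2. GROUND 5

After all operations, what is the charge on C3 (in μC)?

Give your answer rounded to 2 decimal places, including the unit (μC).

Answer: 9.09 μC

Derivation:
Initial: C1(4μF, Q=19μC, V=4.75V), C2(4μF, Q=18μC, V=4.50V), C3(5μF, Q=20μC, V=4.00V), C4(6μF, Q=0μC, V=0.00V), C5(2μF, Q=13μC, V=6.50V)
Op 1: CLOSE 3-4: Q_total=20.00, C_total=11.00, V=1.82; Q3=9.09, Q4=10.91; dissipated=21.818
Op 2: GROUND 5: Q5=0; energy lost=42.250
Final charges: Q1=19.00, Q2=18.00, Q3=9.09, Q4=10.91, Q5=0.00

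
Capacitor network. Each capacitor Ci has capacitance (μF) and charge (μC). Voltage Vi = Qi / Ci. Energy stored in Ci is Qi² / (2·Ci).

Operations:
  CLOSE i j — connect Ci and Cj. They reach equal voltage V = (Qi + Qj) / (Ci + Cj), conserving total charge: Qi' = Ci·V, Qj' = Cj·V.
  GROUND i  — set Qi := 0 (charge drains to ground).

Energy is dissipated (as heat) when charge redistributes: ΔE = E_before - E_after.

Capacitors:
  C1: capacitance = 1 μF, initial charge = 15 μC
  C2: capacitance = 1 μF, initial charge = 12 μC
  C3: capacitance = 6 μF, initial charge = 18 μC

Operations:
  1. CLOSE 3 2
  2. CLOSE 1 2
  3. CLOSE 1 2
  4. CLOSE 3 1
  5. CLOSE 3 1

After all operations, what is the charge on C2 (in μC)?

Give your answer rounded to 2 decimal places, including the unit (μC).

Initial: C1(1μF, Q=15μC, V=15.00V), C2(1μF, Q=12μC, V=12.00V), C3(6μF, Q=18μC, V=3.00V)
Op 1: CLOSE 3-2: Q_total=30.00, C_total=7.00, V=4.29; Q3=25.71, Q2=4.29; dissipated=34.714
Op 2: CLOSE 1-2: Q_total=19.29, C_total=2.00, V=9.64; Q1=9.64, Q2=9.64; dissipated=28.699
Op 3: CLOSE 1-2: Q_total=19.29, C_total=2.00, V=9.64; Q1=9.64, Q2=9.64; dissipated=0.000
Op 4: CLOSE 3-1: Q_total=35.36, C_total=7.00, V=5.05; Q3=30.31, Q1=5.05; dissipated=12.300
Op 5: CLOSE 3-1: Q_total=35.36, C_total=7.00, V=5.05; Q3=30.31, Q1=5.05; dissipated=0.000
Final charges: Q1=5.05, Q2=9.64, Q3=30.31

Answer: 9.64 μC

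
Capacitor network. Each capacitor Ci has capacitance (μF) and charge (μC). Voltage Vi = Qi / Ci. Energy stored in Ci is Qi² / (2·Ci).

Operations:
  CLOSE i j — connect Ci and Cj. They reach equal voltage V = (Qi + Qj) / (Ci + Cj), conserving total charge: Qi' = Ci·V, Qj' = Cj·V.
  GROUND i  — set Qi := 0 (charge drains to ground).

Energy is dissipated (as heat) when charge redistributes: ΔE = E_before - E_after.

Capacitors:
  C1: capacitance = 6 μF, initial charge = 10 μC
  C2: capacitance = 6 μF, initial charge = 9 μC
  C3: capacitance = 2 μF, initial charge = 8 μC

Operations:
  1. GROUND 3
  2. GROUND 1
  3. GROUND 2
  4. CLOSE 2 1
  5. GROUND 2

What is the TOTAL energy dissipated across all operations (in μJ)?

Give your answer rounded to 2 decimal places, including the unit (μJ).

Answer: 31.08 μJ

Derivation:
Initial: C1(6μF, Q=10μC, V=1.67V), C2(6μF, Q=9μC, V=1.50V), C3(2μF, Q=8μC, V=4.00V)
Op 1: GROUND 3: Q3=0; energy lost=16.000
Op 2: GROUND 1: Q1=0; energy lost=8.333
Op 3: GROUND 2: Q2=0; energy lost=6.750
Op 4: CLOSE 2-1: Q_total=0.00, C_total=12.00, V=0.00; Q2=0.00, Q1=0.00; dissipated=0.000
Op 5: GROUND 2: Q2=0; energy lost=0.000
Total dissipated: 31.083 μJ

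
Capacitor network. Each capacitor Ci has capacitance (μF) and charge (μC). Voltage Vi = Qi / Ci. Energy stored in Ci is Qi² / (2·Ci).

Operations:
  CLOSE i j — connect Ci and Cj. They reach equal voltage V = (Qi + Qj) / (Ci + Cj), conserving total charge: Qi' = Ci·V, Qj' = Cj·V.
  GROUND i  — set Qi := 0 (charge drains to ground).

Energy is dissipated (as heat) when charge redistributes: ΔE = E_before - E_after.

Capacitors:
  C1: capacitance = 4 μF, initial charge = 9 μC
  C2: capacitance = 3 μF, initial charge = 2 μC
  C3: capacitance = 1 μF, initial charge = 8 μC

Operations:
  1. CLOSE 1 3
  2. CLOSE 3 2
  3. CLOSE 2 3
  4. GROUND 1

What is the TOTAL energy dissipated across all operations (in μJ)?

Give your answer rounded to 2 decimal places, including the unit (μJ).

Initial: C1(4μF, Q=9μC, V=2.25V), C2(3μF, Q=2μC, V=0.67V), C3(1μF, Q=8μC, V=8.00V)
Op 1: CLOSE 1-3: Q_total=17.00, C_total=5.00, V=3.40; Q1=13.60, Q3=3.40; dissipated=13.225
Op 2: CLOSE 3-2: Q_total=5.40, C_total=4.00, V=1.35; Q3=1.35, Q2=4.05; dissipated=2.802
Op 3: CLOSE 2-3: Q_total=5.40, C_total=4.00, V=1.35; Q2=4.05, Q3=1.35; dissipated=0.000
Op 4: GROUND 1: Q1=0; energy lost=23.120
Total dissipated: 39.147 μJ

Answer: 39.15 μJ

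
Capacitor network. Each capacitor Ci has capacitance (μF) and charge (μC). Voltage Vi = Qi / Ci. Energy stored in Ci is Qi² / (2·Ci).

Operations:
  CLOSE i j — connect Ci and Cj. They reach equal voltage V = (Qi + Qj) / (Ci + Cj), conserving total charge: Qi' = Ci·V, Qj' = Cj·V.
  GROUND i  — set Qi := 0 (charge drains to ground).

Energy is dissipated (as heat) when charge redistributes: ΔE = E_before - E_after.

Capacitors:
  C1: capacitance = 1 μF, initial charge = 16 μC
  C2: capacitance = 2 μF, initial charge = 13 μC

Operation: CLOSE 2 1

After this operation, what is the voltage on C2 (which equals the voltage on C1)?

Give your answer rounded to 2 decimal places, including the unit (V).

Answer: 9.67 V

Derivation:
Initial: C1(1μF, Q=16μC, V=16.00V), C2(2μF, Q=13μC, V=6.50V)
Op 1: CLOSE 2-1: Q_total=29.00, C_total=3.00, V=9.67; Q2=19.33, Q1=9.67; dissipated=30.083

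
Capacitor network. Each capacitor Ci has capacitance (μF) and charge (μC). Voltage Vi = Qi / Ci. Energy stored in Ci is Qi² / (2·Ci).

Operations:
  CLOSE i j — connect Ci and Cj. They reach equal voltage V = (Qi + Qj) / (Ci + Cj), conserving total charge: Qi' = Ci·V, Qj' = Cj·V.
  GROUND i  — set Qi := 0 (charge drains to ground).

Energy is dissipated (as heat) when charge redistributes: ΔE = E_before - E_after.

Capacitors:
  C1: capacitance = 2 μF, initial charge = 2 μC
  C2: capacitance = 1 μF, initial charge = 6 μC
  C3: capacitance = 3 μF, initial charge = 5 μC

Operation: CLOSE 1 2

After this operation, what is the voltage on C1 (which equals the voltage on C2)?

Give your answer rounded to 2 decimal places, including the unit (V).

Answer: 2.67 V

Derivation:
Initial: C1(2μF, Q=2μC, V=1.00V), C2(1μF, Q=6μC, V=6.00V), C3(3μF, Q=5μC, V=1.67V)
Op 1: CLOSE 1-2: Q_total=8.00, C_total=3.00, V=2.67; Q1=5.33, Q2=2.67; dissipated=8.333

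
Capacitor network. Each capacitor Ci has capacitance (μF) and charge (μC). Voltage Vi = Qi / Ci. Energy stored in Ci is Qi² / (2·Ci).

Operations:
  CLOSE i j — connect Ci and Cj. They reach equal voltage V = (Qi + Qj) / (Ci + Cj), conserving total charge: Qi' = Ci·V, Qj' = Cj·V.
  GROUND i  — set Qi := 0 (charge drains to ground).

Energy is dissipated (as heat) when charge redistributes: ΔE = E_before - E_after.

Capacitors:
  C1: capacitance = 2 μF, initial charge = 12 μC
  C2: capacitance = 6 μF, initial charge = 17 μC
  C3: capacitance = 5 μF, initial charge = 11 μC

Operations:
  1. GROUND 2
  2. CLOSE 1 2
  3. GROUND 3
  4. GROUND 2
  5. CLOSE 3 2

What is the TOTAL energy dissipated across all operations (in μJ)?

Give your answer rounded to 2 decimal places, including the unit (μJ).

Answer: 69.93 μJ

Derivation:
Initial: C1(2μF, Q=12μC, V=6.00V), C2(6μF, Q=17μC, V=2.83V), C3(5μF, Q=11μC, V=2.20V)
Op 1: GROUND 2: Q2=0; energy lost=24.083
Op 2: CLOSE 1-2: Q_total=12.00, C_total=8.00, V=1.50; Q1=3.00, Q2=9.00; dissipated=27.000
Op 3: GROUND 3: Q3=0; energy lost=12.100
Op 4: GROUND 2: Q2=0; energy lost=6.750
Op 5: CLOSE 3-2: Q_total=0.00, C_total=11.00, V=0.00; Q3=0.00, Q2=0.00; dissipated=0.000
Total dissipated: 69.933 μJ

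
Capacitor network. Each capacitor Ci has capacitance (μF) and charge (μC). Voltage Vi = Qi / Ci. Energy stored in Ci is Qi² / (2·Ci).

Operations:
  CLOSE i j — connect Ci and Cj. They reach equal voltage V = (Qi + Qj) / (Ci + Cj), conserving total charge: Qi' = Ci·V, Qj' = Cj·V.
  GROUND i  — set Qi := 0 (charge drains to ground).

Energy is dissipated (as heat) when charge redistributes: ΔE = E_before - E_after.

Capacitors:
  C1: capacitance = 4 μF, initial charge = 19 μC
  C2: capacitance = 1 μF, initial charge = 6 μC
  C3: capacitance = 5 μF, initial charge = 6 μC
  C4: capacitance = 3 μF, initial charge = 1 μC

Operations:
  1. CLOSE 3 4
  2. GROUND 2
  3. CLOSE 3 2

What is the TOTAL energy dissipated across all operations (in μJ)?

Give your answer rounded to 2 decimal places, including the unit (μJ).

Initial: C1(4μF, Q=19μC, V=4.75V), C2(1μF, Q=6μC, V=6.00V), C3(5μF, Q=6μC, V=1.20V), C4(3μF, Q=1μC, V=0.33V)
Op 1: CLOSE 3-4: Q_total=7.00, C_total=8.00, V=0.88; Q3=4.38, Q4=2.62; dissipated=0.704
Op 2: GROUND 2: Q2=0; energy lost=18.000
Op 3: CLOSE 3-2: Q_total=4.38, C_total=6.00, V=0.73; Q3=3.65, Q2=0.73; dissipated=0.319
Total dissipated: 19.023 μJ

Answer: 19.02 μJ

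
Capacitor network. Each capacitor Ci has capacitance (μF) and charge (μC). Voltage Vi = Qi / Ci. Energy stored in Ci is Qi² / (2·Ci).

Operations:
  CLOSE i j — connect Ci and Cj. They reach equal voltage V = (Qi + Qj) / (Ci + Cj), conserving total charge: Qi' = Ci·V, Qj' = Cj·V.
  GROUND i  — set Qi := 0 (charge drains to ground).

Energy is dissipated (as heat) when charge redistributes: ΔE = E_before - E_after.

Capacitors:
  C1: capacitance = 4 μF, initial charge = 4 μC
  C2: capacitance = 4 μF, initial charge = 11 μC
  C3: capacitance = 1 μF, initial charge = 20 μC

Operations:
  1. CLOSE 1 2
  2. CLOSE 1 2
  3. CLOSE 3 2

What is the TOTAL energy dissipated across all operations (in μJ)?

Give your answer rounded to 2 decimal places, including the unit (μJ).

Answer: 134.47 μJ

Derivation:
Initial: C1(4μF, Q=4μC, V=1.00V), C2(4μF, Q=11μC, V=2.75V), C3(1μF, Q=20μC, V=20.00V)
Op 1: CLOSE 1-2: Q_total=15.00, C_total=8.00, V=1.88; Q1=7.50, Q2=7.50; dissipated=3.062
Op 2: CLOSE 1-2: Q_total=15.00, C_total=8.00, V=1.88; Q1=7.50, Q2=7.50; dissipated=0.000
Op 3: CLOSE 3-2: Q_total=27.50, C_total=5.00, V=5.50; Q3=5.50, Q2=22.00; dissipated=131.406
Total dissipated: 134.469 μJ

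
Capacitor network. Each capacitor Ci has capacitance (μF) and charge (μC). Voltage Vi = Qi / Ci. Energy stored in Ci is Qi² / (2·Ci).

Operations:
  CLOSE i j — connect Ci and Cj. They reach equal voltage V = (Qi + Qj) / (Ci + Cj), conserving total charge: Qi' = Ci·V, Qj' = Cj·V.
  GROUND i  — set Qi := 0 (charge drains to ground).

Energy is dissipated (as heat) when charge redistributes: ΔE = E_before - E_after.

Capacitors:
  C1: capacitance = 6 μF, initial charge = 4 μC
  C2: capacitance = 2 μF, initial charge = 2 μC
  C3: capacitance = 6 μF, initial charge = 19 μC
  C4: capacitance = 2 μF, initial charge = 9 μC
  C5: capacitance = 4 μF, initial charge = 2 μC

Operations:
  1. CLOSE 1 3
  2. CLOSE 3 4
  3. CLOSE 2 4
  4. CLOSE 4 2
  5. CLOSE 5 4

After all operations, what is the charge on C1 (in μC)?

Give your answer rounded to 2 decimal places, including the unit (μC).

Initial: C1(6μF, Q=4μC, V=0.67V), C2(2μF, Q=2μC, V=1.00V), C3(6μF, Q=19μC, V=3.17V), C4(2μF, Q=9μC, V=4.50V), C5(4μF, Q=2μC, V=0.50V)
Op 1: CLOSE 1-3: Q_total=23.00, C_total=12.00, V=1.92; Q1=11.50, Q3=11.50; dissipated=9.375
Op 2: CLOSE 3-4: Q_total=20.50, C_total=8.00, V=2.56; Q3=15.38, Q4=5.12; dissipated=5.005
Op 3: CLOSE 2-4: Q_total=7.12, C_total=4.00, V=1.78; Q2=3.56, Q4=3.56; dissipated=1.221
Op 4: CLOSE 4-2: Q_total=7.12, C_total=4.00, V=1.78; Q4=3.56, Q2=3.56; dissipated=0.000
Op 5: CLOSE 5-4: Q_total=5.56, C_total=6.00, V=0.93; Q5=3.71, Q4=1.85; dissipated=1.094
Final charges: Q1=11.50, Q2=3.56, Q3=15.38, Q4=1.85, Q5=3.71

Answer: 11.50 μC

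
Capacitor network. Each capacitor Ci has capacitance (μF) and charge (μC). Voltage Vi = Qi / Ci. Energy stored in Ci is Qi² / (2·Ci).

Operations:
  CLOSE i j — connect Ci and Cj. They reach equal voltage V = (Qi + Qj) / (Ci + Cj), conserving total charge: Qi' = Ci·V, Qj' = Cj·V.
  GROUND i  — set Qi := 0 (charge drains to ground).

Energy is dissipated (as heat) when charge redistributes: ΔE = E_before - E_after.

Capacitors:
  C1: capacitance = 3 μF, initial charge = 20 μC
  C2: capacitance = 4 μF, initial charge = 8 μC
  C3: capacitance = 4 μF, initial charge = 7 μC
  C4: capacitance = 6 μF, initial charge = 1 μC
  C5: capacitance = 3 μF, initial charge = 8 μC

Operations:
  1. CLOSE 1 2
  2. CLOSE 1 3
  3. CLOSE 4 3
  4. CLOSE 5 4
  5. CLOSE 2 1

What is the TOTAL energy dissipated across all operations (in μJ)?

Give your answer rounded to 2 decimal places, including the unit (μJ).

Initial: C1(3μF, Q=20μC, V=6.67V), C2(4μF, Q=8μC, V=2.00V), C3(4μF, Q=7μC, V=1.75V), C4(6μF, Q=1μC, V=0.17V), C5(3μF, Q=8μC, V=2.67V)
Op 1: CLOSE 1-2: Q_total=28.00, C_total=7.00, V=4.00; Q1=12.00, Q2=16.00; dissipated=18.667
Op 2: CLOSE 1-3: Q_total=19.00, C_total=7.00, V=2.71; Q1=8.14, Q3=10.86; dissipated=4.339
Op 3: CLOSE 4-3: Q_total=11.86, C_total=10.00, V=1.19; Q4=7.11, Q3=4.74; dissipated=7.788
Op 4: CLOSE 5-4: Q_total=15.11, C_total=9.00, V=1.68; Q5=5.04, Q4=10.08; dissipated=2.193
Op 5: CLOSE 2-1: Q_total=24.14, C_total=7.00, V=3.45; Q2=13.80, Q1=10.35; dissipated=1.417
Total dissipated: 34.405 μJ

Answer: 34.40 μJ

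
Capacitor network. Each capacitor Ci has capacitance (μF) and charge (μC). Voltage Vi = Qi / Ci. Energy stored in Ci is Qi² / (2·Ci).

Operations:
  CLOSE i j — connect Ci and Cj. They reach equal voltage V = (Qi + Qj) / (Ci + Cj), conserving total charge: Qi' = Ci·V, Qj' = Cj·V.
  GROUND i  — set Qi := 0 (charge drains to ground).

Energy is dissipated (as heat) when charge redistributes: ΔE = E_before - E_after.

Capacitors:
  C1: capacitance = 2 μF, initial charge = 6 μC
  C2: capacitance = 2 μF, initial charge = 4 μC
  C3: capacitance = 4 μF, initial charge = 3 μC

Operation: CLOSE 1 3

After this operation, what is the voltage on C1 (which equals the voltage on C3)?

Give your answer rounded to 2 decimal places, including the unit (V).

Initial: C1(2μF, Q=6μC, V=3.00V), C2(2μF, Q=4μC, V=2.00V), C3(4μF, Q=3μC, V=0.75V)
Op 1: CLOSE 1-3: Q_total=9.00, C_total=6.00, V=1.50; Q1=3.00, Q3=6.00; dissipated=3.375

Answer: 1.50 V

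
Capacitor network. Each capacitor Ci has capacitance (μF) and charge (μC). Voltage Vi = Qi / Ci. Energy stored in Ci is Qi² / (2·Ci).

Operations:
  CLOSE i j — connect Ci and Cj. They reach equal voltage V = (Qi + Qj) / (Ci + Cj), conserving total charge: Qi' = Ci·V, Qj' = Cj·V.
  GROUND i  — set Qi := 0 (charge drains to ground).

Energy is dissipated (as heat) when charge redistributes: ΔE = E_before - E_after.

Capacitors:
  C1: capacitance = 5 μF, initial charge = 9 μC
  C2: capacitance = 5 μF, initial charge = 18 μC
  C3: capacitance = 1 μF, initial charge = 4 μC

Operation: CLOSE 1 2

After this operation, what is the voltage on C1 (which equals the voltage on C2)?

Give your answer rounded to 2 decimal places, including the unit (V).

Answer: 2.70 V

Derivation:
Initial: C1(5μF, Q=9μC, V=1.80V), C2(5μF, Q=18μC, V=3.60V), C3(1μF, Q=4μC, V=4.00V)
Op 1: CLOSE 1-2: Q_total=27.00, C_total=10.00, V=2.70; Q1=13.50, Q2=13.50; dissipated=4.050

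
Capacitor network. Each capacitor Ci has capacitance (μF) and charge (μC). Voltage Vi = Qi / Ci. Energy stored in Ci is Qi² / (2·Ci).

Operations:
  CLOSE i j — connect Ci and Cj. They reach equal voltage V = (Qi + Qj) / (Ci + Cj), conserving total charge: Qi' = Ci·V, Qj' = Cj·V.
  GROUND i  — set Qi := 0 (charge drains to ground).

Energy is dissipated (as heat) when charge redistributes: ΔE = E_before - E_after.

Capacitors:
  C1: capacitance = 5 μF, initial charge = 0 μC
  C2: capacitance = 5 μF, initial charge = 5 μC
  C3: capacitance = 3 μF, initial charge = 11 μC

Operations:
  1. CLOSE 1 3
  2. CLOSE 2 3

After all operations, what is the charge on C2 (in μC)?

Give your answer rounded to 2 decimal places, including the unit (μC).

Answer: 5.70 μC

Derivation:
Initial: C1(5μF, Q=0μC, V=0.00V), C2(5μF, Q=5μC, V=1.00V), C3(3μF, Q=11μC, V=3.67V)
Op 1: CLOSE 1-3: Q_total=11.00, C_total=8.00, V=1.38; Q1=6.88, Q3=4.12; dissipated=12.604
Op 2: CLOSE 2-3: Q_total=9.12, C_total=8.00, V=1.14; Q2=5.70, Q3=3.42; dissipated=0.132
Final charges: Q1=6.88, Q2=5.70, Q3=3.42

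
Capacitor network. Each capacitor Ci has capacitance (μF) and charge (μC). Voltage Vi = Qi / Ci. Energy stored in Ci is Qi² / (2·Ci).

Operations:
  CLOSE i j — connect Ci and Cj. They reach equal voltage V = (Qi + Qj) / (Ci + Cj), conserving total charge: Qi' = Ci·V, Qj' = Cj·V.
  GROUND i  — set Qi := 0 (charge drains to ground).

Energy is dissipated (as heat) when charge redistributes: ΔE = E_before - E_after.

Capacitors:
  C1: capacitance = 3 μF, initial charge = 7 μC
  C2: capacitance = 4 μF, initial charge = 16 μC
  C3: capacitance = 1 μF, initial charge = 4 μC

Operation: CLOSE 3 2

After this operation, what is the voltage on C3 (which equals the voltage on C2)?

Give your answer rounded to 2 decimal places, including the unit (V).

Initial: C1(3μF, Q=7μC, V=2.33V), C2(4μF, Q=16μC, V=4.00V), C3(1μF, Q=4μC, V=4.00V)
Op 1: CLOSE 3-2: Q_total=20.00, C_total=5.00, V=4.00; Q3=4.00, Q2=16.00; dissipated=0.000

Answer: 4.00 V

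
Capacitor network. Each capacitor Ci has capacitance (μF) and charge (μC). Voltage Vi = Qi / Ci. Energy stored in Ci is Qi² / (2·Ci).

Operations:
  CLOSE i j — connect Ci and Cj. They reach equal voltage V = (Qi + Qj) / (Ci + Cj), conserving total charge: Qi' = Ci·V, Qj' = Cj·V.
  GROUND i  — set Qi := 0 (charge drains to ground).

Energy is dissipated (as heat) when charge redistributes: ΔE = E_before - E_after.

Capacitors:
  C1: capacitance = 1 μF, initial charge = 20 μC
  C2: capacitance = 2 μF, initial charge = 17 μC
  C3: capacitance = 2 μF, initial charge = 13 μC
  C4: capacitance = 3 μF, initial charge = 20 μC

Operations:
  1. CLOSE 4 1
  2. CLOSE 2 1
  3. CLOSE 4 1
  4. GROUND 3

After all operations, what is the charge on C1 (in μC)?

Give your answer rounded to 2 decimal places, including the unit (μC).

Answer: 9.75 μC

Derivation:
Initial: C1(1μF, Q=20μC, V=20.00V), C2(2μF, Q=17μC, V=8.50V), C3(2μF, Q=13μC, V=6.50V), C4(3μF, Q=20μC, V=6.67V)
Op 1: CLOSE 4-1: Q_total=40.00, C_total=4.00, V=10.00; Q4=30.00, Q1=10.00; dissipated=66.667
Op 2: CLOSE 2-1: Q_total=27.00, C_total=3.00, V=9.00; Q2=18.00, Q1=9.00; dissipated=0.750
Op 3: CLOSE 4-1: Q_total=39.00, C_total=4.00, V=9.75; Q4=29.25, Q1=9.75; dissipated=0.375
Op 4: GROUND 3: Q3=0; energy lost=42.250
Final charges: Q1=9.75, Q2=18.00, Q3=0.00, Q4=29.25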